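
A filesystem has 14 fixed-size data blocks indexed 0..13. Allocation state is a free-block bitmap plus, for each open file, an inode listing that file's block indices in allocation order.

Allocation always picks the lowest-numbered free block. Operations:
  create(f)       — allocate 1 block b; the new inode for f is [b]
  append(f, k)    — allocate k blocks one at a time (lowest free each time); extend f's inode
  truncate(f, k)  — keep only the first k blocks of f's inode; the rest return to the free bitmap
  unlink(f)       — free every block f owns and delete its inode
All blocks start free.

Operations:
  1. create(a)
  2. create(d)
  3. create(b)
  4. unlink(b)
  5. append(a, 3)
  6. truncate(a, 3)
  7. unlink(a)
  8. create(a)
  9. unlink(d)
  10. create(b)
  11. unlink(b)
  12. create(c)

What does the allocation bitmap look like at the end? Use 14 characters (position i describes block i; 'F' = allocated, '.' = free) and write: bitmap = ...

bitmap = FF............

after create(a) → a:[0]  free=[F.............]
after create(d) → a:[0], d:[1]  free=[FF............]
after create(b) → a:[0], b:[2], d:[1]  free=[FFF...........]
after unlink(b) → a:[0], d:[1]  free=[FF............]
after append(a, 3) → a:[0, 2, 3, 4], d:[1]  free=[FFFFF.........]
after truncate(a, 3) → a:[0, 2, 3], d:[1]  free=[FFFF..........]
after unlink(a) → d:[1]  free=[.F............]
after create(a) → a:[0], d:[1]  free=[FF............]
after unlink(d) → a:[0]  free=[F.............]
after create(b) → a:[0], b:[1]  free=[FF............]
after unlink(b) → a:[0]  free=[F.............]
after create(c) → a:[0], c:[1]  free=[FF............]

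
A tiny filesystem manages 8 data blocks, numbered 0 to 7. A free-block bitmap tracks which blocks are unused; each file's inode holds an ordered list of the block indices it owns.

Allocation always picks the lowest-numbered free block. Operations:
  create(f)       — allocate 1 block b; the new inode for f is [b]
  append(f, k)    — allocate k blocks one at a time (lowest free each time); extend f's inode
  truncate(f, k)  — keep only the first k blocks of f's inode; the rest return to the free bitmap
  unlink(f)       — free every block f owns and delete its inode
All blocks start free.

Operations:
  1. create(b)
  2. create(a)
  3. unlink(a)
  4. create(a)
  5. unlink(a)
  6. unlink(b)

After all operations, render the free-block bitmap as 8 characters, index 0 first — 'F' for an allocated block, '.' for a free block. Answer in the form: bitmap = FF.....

  1. create(b)  ⇒  F.......  {b→[0]}
  2. create(a)  ⇒  FF......  {a→[1]; b→[0]}
  3. unlink(a)  ⇒  F.......  {b→[0]}
  4. create(a)  ⇒  FF......  {a→[1]; b→[0]}
  5. unlink(a)  ⇒  F.......  {b→[0]}
  6. unlink(b)  ⇒  ........  {}

bitmap = ........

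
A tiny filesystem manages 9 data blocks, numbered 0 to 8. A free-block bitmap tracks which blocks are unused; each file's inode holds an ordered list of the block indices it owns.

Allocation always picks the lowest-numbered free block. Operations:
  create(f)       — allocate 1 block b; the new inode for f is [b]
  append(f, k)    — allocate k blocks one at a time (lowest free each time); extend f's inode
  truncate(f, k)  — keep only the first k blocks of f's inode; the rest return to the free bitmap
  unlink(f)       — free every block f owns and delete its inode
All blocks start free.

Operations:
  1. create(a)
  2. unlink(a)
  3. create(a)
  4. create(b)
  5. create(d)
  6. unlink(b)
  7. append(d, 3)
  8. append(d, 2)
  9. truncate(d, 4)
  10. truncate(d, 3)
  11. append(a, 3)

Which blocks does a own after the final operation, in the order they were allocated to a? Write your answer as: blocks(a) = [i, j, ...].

blocks(a) = [0, 4, 5, 6]

create(a): bitmap=F........ | a=[0]
unlink(a): bitmap=......... | 
create(a): bitmap=F........ | a=[0]
create(b): bitmap=FF....... | a=[0] b=[1]
create(d): bitmap=FFF...... | a=[0] b=[1] d=[2]
unlink(b): bitmap=F.F...... | a=[0] d=[2]
append(d, 3): bitmap=FFFFF.... | a=[0] d=[2, 1, 3, 4]
append(d, 2): bitmap=FFFFFFF.. | a=[0] d=[2, 1, 3, 4, 5, 6]
truncate(d, 4): bitmap=FFFFF.... | a=[0] d=[2, 1, 3, 4]
truncate(d, 3): bitmap=FFFF..... | a=[0] d=[2, 1, 3]
append(a, 3): bitmap=FFFFFFF.. | a=[0, 4, 5, 6] d=[2, 1, 3]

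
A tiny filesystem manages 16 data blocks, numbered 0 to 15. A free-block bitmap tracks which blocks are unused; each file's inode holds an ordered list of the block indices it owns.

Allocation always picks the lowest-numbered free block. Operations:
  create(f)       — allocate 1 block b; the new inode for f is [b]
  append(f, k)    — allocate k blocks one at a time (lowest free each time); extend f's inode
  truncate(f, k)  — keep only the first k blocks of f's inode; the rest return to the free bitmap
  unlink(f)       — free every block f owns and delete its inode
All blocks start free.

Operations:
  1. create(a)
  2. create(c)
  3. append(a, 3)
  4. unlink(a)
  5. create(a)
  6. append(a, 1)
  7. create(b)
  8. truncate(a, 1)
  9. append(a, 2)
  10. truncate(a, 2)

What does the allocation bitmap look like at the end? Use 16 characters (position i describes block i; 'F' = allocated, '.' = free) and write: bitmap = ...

[1] create(a) — a=0 (map F...............)
[2] create(c) — a=0 c=1 (map FF..............)
[3] append(a, 3) — a=0,2,3,4 c=1 (map FFFFF...........)
[4] unlink(a) — c=1 (map .F..............)
[5] create(a) — a=0 c=1 (map FF..............)
[6] append(a, 1) — a=0,2 c=1 (map FFF.............)
[7] create(b) — a=0,2 b=3 c=1 (map FFFF............)
[8] truncate(a, 1) — a=0 b=3 c=1 (map FF.F............)
[9] append(a, 2) — a=0,2,4 b=3 c=1 (map FFFFF...........)
[10] truncate(a, 2) — a=0,2 b=3 c=1 (map FFFF............)

bitmap = FFFF............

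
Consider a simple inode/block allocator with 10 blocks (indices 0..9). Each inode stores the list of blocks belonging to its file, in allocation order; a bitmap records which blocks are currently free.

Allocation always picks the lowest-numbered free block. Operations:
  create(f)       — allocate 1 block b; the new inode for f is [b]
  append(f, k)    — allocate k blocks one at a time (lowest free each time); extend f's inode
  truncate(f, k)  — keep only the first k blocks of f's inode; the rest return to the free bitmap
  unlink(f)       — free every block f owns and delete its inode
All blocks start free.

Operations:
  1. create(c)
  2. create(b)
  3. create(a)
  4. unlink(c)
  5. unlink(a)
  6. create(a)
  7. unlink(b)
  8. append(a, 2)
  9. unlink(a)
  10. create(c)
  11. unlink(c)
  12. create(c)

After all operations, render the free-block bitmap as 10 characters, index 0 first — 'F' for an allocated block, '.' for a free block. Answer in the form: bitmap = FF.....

create(c): bitmap=F......... | c=[0]
create(b): bitmap=FF........ | b=[1] c=[0]
create(a): bitmap=FFF....... | a=[2] b=[1] c=[0]
unlink(c): bitmap=.FF....... | a=[2] b=[1]
unlink(a): bitmap=.F........ | b=[1]
create(a): bitmap=FF........ | a=[0] b=[1]
unlink(b): bitmap=F......... | a=[0]
append(a, 2): bitmap=FFF....... | a=[0, 1, 2]
unlink(a): bitmap=.......... | 
create(c): bitmap=F......... | c=[0]
unlink(c): bitmap=.......... | 
create(c): bitmap=F......... | c=[0]

bitmap = F.........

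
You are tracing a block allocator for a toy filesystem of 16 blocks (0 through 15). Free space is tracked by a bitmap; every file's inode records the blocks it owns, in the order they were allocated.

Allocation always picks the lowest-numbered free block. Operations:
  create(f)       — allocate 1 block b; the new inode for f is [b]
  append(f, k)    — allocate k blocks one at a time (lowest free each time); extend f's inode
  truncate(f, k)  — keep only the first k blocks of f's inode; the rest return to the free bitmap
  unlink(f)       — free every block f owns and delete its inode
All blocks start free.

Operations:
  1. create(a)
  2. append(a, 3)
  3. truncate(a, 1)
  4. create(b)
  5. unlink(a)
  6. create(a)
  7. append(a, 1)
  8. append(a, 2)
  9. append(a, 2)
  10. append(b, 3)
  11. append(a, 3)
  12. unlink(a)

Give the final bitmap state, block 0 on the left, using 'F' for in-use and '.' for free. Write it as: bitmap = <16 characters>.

after create(a) → a:[0]  free=[F...............]
after append(a, 3) → a:[0, 1, 2, 3]  free=[FFFF............]
after truncate(a, 1) → a:[0]  free=[F...............]
after create(b) → a:[0], b:[1]  free=[FF..............]
after unlink(a) → b:[1]  free=[.F..............]
after create(a) → a:[0], b:[1]  free=[FF..............]
after append(a, 1) → a:[0, 2], b:[1]  free=[FFF.............]
after append(a, 2) → a:[0, 2, 3, 4], b:[1]  free=[FFFFF...........]
after append(a, 2) → a:[0, 2, 3, 4, 5, 6], b:[1]  free=[FFFFFFF.........]
after append(b, 3) → a:[0, 2, 3, 4, 5, 6], b:[1, 7, 8, 9]  free=[FFFFFFFFFF......]
after append(a, 3) → a:[0, 2, 3, 4, 5, 6, 10, 11, 12], b:[1, 7, 8, 9]  free=[FFFFFFFFFFFFF...]
after unlink(a) → b:[1, 7, 8, 9]  free=[.F.....FFF......]

bitmap = .F.....FFF......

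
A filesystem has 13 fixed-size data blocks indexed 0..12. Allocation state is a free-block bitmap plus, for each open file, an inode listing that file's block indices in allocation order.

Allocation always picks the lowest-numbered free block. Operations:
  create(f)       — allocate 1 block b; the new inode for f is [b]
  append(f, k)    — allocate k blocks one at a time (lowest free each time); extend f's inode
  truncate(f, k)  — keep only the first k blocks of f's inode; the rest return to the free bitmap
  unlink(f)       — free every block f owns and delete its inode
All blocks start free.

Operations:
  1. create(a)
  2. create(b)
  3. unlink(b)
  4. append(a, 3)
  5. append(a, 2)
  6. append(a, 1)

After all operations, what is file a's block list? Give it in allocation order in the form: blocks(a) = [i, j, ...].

after create(a) → a:[0]  free=[F............]
after create(b) → a:[0], b:[1]  free=[FF...........]
after unlink(b) → a:[0]  free=[F............]
after append(a, 3) → a:[0, 1, 2, 3]  free=[FFFF.........]
after append(a, 2) → a:[0, 1, 2, 3, 4, 5]  free=[FFFFFF.......]
after append(a, 1) → a:[0, 1, 2, 3, 4, 5, 6]  free=[FFFFFFF......]

blocks(a) = [0, 1, 2, 3, 4, 5, 6]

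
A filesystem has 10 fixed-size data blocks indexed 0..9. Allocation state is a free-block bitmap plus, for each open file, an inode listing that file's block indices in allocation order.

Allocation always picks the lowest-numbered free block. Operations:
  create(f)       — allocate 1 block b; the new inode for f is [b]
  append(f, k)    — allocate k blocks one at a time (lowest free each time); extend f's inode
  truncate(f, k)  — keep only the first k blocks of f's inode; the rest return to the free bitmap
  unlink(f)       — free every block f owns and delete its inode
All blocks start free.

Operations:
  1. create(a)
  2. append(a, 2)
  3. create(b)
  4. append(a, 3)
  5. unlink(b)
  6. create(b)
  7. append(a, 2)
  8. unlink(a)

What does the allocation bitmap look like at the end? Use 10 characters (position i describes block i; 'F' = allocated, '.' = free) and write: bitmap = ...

  1. create(a)  ⇒  F.........  {a→[0]}
  2. append(a, 2)  ⇒  FFF.......  {a→[0, 1, 2]}
  3. create(b)  ⇒  FFFF......  {a→[0, 1, 2]; b→[3]}
  4. append(a, 3)  ⇒  FFFFFFF...  {a→[0, 1, 2, 4, 5, 6]; b→[3]}
  5. unlink(b)  ⇒  FFF.FFF...  {a→[0, 1, 2, 4, 5, 6]}
  6. create(b)  ⇒  FFFFFFF...  {a→[0, 1, 2, 4, 5, 6]; b→[3]}
  7. append(a, 2)  ⇒  FFFFFFFFF.  {a→[0, 1, 2, 4, 5, 6, 7, 8]; b→[3]}
  8. unlink(a)  ⇒  ...F......  {b→[3]}

bitmap = ...F......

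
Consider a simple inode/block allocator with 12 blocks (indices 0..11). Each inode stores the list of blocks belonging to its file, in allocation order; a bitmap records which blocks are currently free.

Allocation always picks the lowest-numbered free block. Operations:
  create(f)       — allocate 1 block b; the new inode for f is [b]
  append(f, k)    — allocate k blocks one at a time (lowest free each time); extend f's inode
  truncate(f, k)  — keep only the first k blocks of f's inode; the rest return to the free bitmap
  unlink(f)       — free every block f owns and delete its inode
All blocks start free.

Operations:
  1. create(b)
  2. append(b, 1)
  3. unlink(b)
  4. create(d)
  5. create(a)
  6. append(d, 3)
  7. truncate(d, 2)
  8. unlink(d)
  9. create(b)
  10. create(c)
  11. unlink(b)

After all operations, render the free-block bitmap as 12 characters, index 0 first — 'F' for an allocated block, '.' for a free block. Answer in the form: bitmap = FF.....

bitmap = .FF.........

[1] create(b) — b=0 (map F...........)
[2] append(b, 1) — b=0,1 (map FF..........)
[3] unlink(b) —  (map ............)
[4] create(d) — d=0 (map F...........)
[5] create(a) — a=1 d=0 (map FF..........)
[6] append(d, 3) — a=1 d=0,2,3,4 (map FFFFF.......)
[7] truncate(d, 2) — a=1 d=0,2 (map FFF.........)
[8] unlink(d) — a=1 (map .F..........)
[9] create(b) — a=1 b=0 (map FF..........)
[10] create(c) — a=1 b=0 c=2 (map FFF.........)
[11] unlink(b) — a=1 c=2 (map .FF.........)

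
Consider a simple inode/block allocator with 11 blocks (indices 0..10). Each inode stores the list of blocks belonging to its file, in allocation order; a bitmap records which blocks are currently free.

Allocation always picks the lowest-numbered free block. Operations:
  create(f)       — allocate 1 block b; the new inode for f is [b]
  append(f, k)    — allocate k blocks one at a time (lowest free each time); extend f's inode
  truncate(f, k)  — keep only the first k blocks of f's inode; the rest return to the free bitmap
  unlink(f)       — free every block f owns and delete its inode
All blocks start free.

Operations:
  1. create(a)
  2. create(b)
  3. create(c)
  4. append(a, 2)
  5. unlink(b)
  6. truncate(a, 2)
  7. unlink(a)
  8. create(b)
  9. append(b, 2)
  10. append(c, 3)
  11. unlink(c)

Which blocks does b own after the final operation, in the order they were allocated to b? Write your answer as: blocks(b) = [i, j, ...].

create(a): bitmap=F.......... | a=[0]
create(b): bitmap=FF......... | a=[0] b=[1]
create(c): bitmap=FFF........ | a=[0] b=[1] c=[2]
append(a, 2): bitmap=FFFFF...... | a=[0, 3, 4] b=[1] c=[2]
unlink(b): bitmap=F.FFF...... | a=[0, 3, 4] c=[2]
truncate(a, 2): bitmap=F.FF....... | a=[0, 3] c=[2]
unlink(a): bitmap=..F........ | c=[2]
create(b): bitmap=F.F........ | b=[0] c=[2]
append(b, 2): bitmap=FFFF....... | b=[0, 1, 3] c=[2]
append(c, 3): bitmap=FFFFFFF.... | b=[0, 1, 3] c=[2, 4, 5, 6]
unlink(c): bitmap=FF.F....... | b=[0, 1, 3]

blocks(b) = [0, 1, 3]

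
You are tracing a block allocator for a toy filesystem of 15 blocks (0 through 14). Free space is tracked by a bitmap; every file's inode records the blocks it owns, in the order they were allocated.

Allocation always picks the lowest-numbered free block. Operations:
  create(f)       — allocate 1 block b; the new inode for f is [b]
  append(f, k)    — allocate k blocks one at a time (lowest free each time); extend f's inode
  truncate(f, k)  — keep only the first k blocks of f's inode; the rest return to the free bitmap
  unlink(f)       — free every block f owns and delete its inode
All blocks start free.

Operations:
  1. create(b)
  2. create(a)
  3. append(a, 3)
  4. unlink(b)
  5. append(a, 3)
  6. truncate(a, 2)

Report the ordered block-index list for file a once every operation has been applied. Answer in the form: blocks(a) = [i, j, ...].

  1. create(b)  ⇒  F..............  {b→[0]}
  2. create(a)  ⇒  FF.............  {a→[1]; b→[0]}
  3. append(a, 3)  ⇒  FFFFF..........  {a→[1, 2, 3, 4]; b→[0]}
  4. unlink(b)  ⇒  .FFFF..........  {a→[1, 2, 3, 4]}
  5. append(a, 3)  ⇒  FFFFFFF........  {a→[1, 2, 3, 4, 0, 5, 6]}
  6. truncate(a, 2)  ⇒  .FF............  {a→[1, 2]}

blocks(a) = [1, 2]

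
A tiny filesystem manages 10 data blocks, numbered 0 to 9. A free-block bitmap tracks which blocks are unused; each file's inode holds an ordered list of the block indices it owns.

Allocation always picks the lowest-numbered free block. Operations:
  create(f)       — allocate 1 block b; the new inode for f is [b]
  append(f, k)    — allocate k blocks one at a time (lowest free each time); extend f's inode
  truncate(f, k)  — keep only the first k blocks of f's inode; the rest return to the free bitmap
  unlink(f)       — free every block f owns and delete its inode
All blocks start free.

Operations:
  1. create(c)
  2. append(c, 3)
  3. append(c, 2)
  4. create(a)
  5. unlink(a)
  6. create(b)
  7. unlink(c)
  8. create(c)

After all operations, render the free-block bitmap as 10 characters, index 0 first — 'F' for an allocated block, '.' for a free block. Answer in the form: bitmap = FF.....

[1] create(c) — c=0 (map F.........)
[2] append(c, 3) — c=0,1,2,3 (map FFFF......)
[3] append(c, 2) — c=0,1,2,3,4,5 (map FFFFFF....)
[4] create(a) — a=6 c=0,1,2,3,4,5 (map FFFFFFF...)
[5] unlink(a) — c=0,1,2,3,4,5 (map FFFFFF....)
[6] create(b) — b=6 c=0,1,2,3,4,5 (map FFFFFFF...)
[7] unlink(c) — b=6 (map ......F...)
[8] create(c) — b=6 c=0 (map F.....F...)

bitmap = F.....F...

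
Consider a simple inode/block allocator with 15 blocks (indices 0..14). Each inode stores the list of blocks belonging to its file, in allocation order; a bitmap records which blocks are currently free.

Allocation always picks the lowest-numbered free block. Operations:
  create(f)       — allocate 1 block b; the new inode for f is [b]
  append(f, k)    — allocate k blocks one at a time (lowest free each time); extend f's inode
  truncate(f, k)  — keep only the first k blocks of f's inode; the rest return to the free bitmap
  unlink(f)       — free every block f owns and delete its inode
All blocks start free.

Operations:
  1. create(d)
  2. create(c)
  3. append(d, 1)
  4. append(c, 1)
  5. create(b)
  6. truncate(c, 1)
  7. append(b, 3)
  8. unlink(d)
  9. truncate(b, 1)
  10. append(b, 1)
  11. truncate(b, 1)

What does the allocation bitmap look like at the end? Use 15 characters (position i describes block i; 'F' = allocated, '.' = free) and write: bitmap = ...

after create(d) → d:[0]  free=[F..............]
after create(c) → c:[1], d:[0]  free=[FF.............]
after append(d, 1) → c:[1], d:[0, 2]  free=[FFF............]
after append(c, 1) → c:[1, 3], d:[0, 2]  free=[FFFF...........]
after create(b) → b:[4], c:[1, 3], d:[0, 2]  free=[FFFFF..........]
after truncate(c, 1) → b:[4], c:[1], d:[0, 2]  free=[FFF.F..........]
after append(b, 3) → b:[4, 3, 5, 6], c:[1], d:[0, 2]  free=[FFFFFFF........]
after unlink(d) → b:[4, 3, 5, 6], c:[1]  free=[.F.FFFF........]
after truncate(b, 1) → b:[4], c:[1]  free=[.F..F..........]
after append(b, 1) → b:[4, 0], c:[1]  free=[FF..F..........]
after truncate(b, 1) → b:[4], c:[1]  free=[.F..F..........]

bitmap = .F..F..........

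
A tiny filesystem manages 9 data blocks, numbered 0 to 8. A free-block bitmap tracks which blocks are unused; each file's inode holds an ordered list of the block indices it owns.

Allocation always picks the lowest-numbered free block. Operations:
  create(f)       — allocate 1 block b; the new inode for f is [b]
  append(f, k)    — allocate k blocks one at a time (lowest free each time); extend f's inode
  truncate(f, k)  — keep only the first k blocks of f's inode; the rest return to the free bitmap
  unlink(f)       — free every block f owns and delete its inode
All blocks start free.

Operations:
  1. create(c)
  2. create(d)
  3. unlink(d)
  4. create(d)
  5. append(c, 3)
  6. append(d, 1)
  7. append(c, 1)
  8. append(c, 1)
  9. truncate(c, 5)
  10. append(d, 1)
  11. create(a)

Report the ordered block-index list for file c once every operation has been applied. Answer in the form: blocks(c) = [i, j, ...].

blocks(c) = [0, 2, 3, 4, 6]

[1] create(c) — c=0 (map F........)
[2] create(d) — c=0 d=1 (map FF.......)
[3] unlink(d) — c=0 (map F........)
[4] create(d) — c=0 d=1 (map FF.......)
[5] append(c, 3) — c=0,2,3,4 d=1 (map FFFFF....)
[6] append(d, 1) — c=0,2,3,4 d=1,5 (map FFFFFF...)
[7] append(c, 1) — c=0,2,3,4,6 d=1,5 (map FFFFFFF..)
[8] append(c, 1) — c=0,2,3,4,6,7 d=1,5 (map FFFFFFFF.)
[9] truncate(c, 5) — c=0,2,3,4,6 d=1,5 (map FFFFFFF..)
[10] append(d, 1) — c=0,2,3,4,6 d=1,5,7 (map FFFFFFFF.)
[11] create(a) — a=8 c=0,2,3,4,6 d=1,5,7 (map FFFFFFFFF)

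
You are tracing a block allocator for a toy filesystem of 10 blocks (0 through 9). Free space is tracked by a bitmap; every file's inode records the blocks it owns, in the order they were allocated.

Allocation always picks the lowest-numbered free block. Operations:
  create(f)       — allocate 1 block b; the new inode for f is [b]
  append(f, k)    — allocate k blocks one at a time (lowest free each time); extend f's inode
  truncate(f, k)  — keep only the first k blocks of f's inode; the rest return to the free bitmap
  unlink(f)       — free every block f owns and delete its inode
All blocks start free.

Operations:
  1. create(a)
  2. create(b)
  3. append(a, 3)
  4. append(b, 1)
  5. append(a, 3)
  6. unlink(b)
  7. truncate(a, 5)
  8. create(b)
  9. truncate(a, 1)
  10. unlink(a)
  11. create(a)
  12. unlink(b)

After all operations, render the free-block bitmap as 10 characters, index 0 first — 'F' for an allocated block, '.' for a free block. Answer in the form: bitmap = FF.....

[1] create(a) — a=0 (map F.........)
[2] create(b) — a=0 b=1 (map FF........)
[3] append(a, 3) — a=0,2,3,4 b=1 (map FFFFF.....)
[4] append(b, 1) — a=0,2,3,4 b=1,5 (map FFFFFF....)
[5] append(a, 3) — a=0,2,3,4,6,7,8 b=1,5 (map FFFFFFFFF.)
[6] unlink(b) — a=0,2,3,4,6,7,8 (map F.FFF.FFF.)
[7] truncate(a, 5) — a=0,2,3,4,6 (map F.FFF.F...)
[8] create(b) — a=0,2,3,4,6 b=1 (map FFFFF.F...)
[9] truncate(a, 1) — a=0 b=1 (map FF........)
[10] unlink(a) — b=1 (map .F........)
[11] create(a) — a=0 b=1 (map FF........)
[12] unlink(b) — a=0 (map F.........)

bitmap = F.........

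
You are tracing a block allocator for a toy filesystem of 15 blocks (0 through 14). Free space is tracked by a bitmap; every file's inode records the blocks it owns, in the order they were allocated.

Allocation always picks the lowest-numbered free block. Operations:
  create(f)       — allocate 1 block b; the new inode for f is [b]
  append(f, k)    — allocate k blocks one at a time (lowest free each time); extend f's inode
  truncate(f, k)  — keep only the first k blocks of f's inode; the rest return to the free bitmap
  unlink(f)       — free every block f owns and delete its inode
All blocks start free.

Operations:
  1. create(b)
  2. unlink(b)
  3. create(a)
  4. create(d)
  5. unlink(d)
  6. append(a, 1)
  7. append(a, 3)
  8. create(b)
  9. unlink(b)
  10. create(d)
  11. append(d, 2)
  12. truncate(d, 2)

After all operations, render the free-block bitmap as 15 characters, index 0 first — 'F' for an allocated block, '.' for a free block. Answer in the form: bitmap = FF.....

bitmap = FFFFFFF........

after create(b) → b:[0]  free=[F..............]
after unlink(b) →   free=[...............]
after create(a) → a:[0]  free=[F..............]
after create(d) → a:[0], d:[1]  free=[FF.............]
after unlink(d) → a:[0]  free=[F..............]
after append(a, 1) → a:[0, 1]  free=[FF.............]
after append(a, 3) → a:[0, 1, 2, 3, 4]  free=[FFFFF..........]
after create(b) → a:[0, 1, 2, 3, 4], b:[5]  free=[FFFFFF.........]
after unlink(b) → a:[0, 1, 2, 3, 4]  free=[FFFFF..........]
after create(d) → a:[0, 1, 2, 3, 4], d:[5]  free=[FFFFFF.........]
after append(d, 2) → a:[0, 1, 2, 3, 4], d:[5, 6, 7]  free=[FFFFFFFF.......]
after truncate(d, 2) → a:[0, 1, 2, 3, 4], d:[5, 6]  free=[FFFFFFF........]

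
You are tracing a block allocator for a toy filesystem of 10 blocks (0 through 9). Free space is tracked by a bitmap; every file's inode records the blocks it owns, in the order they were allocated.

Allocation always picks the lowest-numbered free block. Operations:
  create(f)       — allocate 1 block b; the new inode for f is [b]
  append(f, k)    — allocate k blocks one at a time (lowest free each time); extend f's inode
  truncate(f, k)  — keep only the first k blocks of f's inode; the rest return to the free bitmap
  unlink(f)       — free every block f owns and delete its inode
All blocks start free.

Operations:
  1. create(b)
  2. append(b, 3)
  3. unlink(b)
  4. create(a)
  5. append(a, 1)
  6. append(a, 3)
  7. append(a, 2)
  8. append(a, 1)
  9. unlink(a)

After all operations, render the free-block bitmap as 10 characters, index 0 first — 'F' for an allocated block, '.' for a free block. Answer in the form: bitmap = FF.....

bitmap = ..........

  1. create(b)  ⇒  F.........  {b→[0]}
  2. append(b, 3)  ⇒  FFFF......  {b→[0, 1, 2, 3]}
  3. unlink(b)  ⇒  ..........  {}
  4. create(a)  ⇒  F.........  {a→[0]}
  5. append(a, 1)  ⇒  FF........  {a→[0, 1]}
  6. append(a, 3)  ⇒  FFFFF.....  {a→[0, 1, 2, 3, 4]}
  7. append(a, 2)  ⇒  FFFFFFF...  {a→[0, 1, 2, 3, 4, 5, 6]}
  8. append(a, 1)  ⇒  FFFFFFFF..  {a→[0, 1, 2, 3, 4, 5, 6, 7]}
  9. unlink(a)  ⇒  ..........  {}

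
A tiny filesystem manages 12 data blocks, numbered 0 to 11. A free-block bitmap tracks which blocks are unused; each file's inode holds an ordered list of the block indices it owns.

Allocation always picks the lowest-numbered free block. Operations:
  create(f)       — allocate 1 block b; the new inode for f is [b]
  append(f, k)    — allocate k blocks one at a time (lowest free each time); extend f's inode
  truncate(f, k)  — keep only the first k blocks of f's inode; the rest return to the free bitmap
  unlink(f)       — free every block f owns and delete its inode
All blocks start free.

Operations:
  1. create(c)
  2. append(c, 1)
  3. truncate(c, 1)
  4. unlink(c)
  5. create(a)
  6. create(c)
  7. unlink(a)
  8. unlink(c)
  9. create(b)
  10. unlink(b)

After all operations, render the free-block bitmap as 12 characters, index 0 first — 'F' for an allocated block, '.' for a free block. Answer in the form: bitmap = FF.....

bitmap = ............

create(c): bitmap=F........... | c=[0]
append(c, 1): bitmap=FF.......... | c=[0, 1]
truncate(c, 1): bitmap=F........... | c=[0]
unlink(c): bitmap=............ | 
create(a): bitmap=F........... | a=[0]
create(c): bitmap=FF.......... | a=[0] c=[1]
unlink(a): bitmap=.F.......... | c=[1]
unlink(c): bitmap=............ | 
create(b): bitmap=F........... | b=[0]
unlink(b): bitmap=............ | 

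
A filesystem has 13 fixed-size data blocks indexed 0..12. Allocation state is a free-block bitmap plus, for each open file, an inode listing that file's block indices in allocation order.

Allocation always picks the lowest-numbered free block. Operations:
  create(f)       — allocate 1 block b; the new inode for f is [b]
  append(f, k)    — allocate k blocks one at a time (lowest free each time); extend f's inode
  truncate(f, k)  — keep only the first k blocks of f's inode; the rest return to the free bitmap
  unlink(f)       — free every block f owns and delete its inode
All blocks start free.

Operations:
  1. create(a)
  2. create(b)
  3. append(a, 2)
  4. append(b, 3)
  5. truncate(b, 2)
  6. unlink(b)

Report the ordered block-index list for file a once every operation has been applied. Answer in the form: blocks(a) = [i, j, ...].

after create(a) → a:[0]  free=[F............]
after create(b) → a:[0], b:[1]  free=[FF...........]
after append(a, 2) → a:[0, 2, 3], b:[1]  free=[FFFF.........]
after append(b, 3) → a:[0, 2, 3], b:[1, 4, 5, 6]  free=[FFFFFFF......]
after truncate(b, 2) → a:[0, 2, 3], b:[1, 4]  free=[FFFFF........]
after unlink(b) → a:[0, 2, 3]  free=[F.FF.........]

blocks(a) = [0, 2, 3]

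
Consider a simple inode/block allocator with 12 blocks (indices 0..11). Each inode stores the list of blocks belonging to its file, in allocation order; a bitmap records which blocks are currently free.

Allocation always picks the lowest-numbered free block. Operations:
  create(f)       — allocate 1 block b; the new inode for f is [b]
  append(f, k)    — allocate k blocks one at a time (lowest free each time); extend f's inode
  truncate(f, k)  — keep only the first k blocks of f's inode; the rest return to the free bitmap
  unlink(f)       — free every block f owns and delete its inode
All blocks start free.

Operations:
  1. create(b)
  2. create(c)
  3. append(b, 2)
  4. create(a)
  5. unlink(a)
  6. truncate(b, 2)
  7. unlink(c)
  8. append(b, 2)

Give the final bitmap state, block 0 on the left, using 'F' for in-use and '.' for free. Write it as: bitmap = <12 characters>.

bitmap = FFFF........

create(b): bitmap=F........... | b=[0]
create(c): bitmap=FF.......... | b=[0] c=[1]
append(b, 2): bitmap=FFFF........ | b=[0, 2, 3] c=[1]
create(a): bitmap=FFFFF....... | a=[4] b=[0, 2, 3] c=[1]
unlink(a): bitmap=FFFF........ | b=[0, 2, 3] c=[1]
truncate(b, 2): bitmap=FFF......... | b=[0, 2] c=[1]
unlink(c): bitmap=F.F......... | b=[0, 2]
append(b, 2): bitmap=FFFF........ | b=[0, 2, 1, 3]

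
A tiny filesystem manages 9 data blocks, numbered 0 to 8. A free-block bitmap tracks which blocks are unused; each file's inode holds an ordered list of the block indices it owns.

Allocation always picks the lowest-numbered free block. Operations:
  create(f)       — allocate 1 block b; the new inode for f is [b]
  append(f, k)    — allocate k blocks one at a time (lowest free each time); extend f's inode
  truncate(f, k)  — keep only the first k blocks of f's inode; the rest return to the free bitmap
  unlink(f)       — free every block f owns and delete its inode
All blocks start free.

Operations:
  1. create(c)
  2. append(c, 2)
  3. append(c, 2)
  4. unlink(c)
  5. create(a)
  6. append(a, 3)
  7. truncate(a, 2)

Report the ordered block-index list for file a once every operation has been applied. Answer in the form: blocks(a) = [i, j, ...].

create(c): bitmap=F........ | c=[0]
append(c, 2): bitmap=FFF...... | c=[0, 1, 2]
append(c, 2): bitmap=FFFFF.... | c=[0, 1, 2, 3, 4]
unlink(c): bitmap=......... | 
create(a): bitmap=F........ | a=[0]
append(a, 3): bitmap=FFFF..... | a=[0, 1, 2, 3]
truncate(a, 2): bitmap=FF....... | a=[0, 1]

blocks(a) = [0, 1]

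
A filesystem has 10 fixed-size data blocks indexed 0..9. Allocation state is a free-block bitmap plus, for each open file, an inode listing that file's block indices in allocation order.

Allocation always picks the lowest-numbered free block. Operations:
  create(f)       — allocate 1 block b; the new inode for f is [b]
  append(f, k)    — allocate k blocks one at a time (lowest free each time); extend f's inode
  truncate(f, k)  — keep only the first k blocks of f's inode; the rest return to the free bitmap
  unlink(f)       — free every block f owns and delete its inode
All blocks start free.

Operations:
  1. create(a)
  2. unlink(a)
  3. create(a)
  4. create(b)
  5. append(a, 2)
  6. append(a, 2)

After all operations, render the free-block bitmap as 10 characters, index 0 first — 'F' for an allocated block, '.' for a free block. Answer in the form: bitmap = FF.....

[1] create(a) — a=0 (map F.........)
[2] unlink(a) —  (map ..........)
[3] create(a) — a=0 (map F.........)
[4] create(b) — a=0 b=1 (map FF........)
[5] append(a, 2) — a=0,2,3 b=1 (map FFFF......)
[6] append(a, 2) — a=0,2,3,4,5 b=1 (map FFFFFF....)

bitmap = FFFFFF....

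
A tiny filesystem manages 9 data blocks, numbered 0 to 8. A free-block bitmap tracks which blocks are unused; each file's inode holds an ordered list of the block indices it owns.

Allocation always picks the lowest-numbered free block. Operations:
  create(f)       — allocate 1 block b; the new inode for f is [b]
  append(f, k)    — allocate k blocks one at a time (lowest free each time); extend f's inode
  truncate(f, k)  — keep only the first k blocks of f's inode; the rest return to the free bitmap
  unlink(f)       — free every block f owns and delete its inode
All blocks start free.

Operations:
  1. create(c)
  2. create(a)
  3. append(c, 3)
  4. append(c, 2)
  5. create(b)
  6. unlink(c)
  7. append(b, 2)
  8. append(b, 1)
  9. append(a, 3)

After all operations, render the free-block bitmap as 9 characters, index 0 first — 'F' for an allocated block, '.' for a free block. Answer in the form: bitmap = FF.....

  1. create(c)  ⇒  F........  {c→[0]}
  2. create(a)  ⇒  FF.......  {a→[1]; c→[0]}
  3. append(c, 3)  ⇒  FFFFF....  {a→[1]; c→[0, 2, 3, 4]}
  4. append(c, 2)  ⇒  FFFFFFF..  {a→[1]; c→[0, 2, 3, 4, 5, 6]}
  5. create(b)  ⇒  FFFFFFFF.  {a→[1]; b→[7]; c→[0, 2, 3, 4, 5, 6]}
  6. unlink(c)  ⇒  .F.....F.  {a→[1]; b→[7]}
  7. append(b, 2)  ⇒  FFF....F.  {a→[1]; b→[7, 0, 2]}
  8. append(b, 1)  ⇒  FFFF...F.  {a→[1]; b→[7, 0, 2, 3]}
  9. append(a, 3)  ⇒  FFFFFFFF.  {a→[1, 4, 5, 6]; b→[7, 0, 2, 3]}

bitmap = FFFFFFFF.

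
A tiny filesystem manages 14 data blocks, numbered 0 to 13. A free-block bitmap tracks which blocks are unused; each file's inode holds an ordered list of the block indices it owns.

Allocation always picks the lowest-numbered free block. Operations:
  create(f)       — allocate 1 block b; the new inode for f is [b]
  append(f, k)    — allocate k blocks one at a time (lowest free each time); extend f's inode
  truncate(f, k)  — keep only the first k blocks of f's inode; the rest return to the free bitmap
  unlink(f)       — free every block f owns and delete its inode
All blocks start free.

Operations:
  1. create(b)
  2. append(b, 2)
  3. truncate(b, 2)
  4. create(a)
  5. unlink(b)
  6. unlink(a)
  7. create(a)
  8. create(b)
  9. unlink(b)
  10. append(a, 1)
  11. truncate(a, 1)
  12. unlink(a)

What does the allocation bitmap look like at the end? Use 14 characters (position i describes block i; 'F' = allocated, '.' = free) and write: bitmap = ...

bitmap = ..............

after create(b) → b:[0]  free=[F.............]
after append(b, 2) → b:[0, 1, 2]  free=[FFF...........]
after truncate(b, 2) → b:[0, 1]  free=[FF............]
after create(a) → a:[2], b:[0, 1]  free=[FFF...........]
after unlink(b) → a:[2]  free=[..F...........]
after unlink(a) →   free=[..............]
after create(a) → a:[0]  free=[F.............]
after create(b) → a:[0], b:[1]  free=[FF............]
after unlink(b) → a:[0]  free=[F.............]
after append(a, 1) → a:[0, 1]  free=[FF............]
after truncate(a, 1) → a:[0]  free=[F.............]
after unlink(a) →   free=[..............]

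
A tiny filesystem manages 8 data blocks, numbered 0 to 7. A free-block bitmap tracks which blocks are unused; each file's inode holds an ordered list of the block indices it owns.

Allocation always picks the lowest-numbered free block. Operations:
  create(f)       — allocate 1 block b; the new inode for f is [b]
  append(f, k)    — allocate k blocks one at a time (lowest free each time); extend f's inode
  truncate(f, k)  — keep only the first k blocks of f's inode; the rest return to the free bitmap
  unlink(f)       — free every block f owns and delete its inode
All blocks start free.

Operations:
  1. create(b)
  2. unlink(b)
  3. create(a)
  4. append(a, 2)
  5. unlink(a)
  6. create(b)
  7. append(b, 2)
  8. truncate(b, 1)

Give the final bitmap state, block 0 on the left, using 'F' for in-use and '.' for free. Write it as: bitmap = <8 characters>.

create(b): bitmap=F....... | b=[0]
unlink(b): bitmap=........ | 
create(a): bitmap=F....... | a=[0]
append(a, 2): bitmap=FFF..... | a=[0, 1, 2]
unlink(a): bitmap=........ | 
create(b): bitmap=F....... | b=[0]
append(b, 2): bitmap=FFF..... | b=[0, 1, 2]
truncate(b, 1): bitmap=F....... | b=[0]

bitmap = F.......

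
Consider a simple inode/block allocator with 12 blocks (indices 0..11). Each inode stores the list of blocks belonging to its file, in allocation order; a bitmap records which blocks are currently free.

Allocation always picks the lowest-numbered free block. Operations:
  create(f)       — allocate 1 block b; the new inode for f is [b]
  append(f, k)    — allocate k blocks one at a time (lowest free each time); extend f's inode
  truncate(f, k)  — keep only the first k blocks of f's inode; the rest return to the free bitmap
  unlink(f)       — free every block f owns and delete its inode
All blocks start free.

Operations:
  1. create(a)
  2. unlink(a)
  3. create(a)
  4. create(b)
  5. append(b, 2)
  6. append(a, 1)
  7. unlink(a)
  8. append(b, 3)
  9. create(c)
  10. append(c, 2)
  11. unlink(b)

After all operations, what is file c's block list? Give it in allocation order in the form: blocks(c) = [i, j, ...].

blocks(c) = [6, 7, 8]

create(a): bitmap=F........... | a=[0]
unlink(a): bitmap=............ | 
create(a): bitmap=F........... | a=[0]
create(b): bitmap=FF.......... | a=[0] b=[1]
append(b, 2): bitmap=FFFF........ | a=[0] b=[1, 2, 3]
append(a, 1): bitmap=FFFFF....... | a=[0, 4] b=[1, 2, 3]
unlink(a): bitmap=.FFF........ | b=[1, 2, 3]
append(b, 3): bitmap=FFFFFF...... | b=[1, 2, 3, 0, 4, 5]
create(c): bitmap=FFFFFFF..... | b=[1, 2, 3, 0, 4, 5] c=[6]
append(c, 2): bitmap=FFFFFFFFF... | b=[1, 2, 3, 0, 4, 5] c=[6, 7, 8]
unlink(b): bitmap=......FFF... | c=[6, 7, 8]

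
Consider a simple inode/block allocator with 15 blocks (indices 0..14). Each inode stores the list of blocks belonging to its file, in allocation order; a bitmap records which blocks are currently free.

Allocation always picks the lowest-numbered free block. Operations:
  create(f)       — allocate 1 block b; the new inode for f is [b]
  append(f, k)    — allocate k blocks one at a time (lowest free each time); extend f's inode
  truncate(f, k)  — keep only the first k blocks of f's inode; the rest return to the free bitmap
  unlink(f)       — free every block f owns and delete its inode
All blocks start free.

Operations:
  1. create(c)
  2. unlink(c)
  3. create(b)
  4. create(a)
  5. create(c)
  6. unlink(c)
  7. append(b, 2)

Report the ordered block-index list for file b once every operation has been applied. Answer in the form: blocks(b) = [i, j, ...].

blocks(b) = [0, 2, 3]

  1. create(c)  ⇒  F..............  {c→[0]}
  2. unlink(c)  ⇒  ...............  {}
  3. create(b)  ⇒  F..............  {b→[0]}
  4. create(a)  ⇒  FF.............  {a→[1]; b→[0]}
  5. create(c)  ⇒  FFF............  {a→[1]; b→[0]; c→[2]}
  6. unlink(c)  ⇒  FF.............  {a→[1]; b→[0]}
  7. append(b, 2)  ⇒  FFFF...........  {a→[1]; b→[0, 2, 3]}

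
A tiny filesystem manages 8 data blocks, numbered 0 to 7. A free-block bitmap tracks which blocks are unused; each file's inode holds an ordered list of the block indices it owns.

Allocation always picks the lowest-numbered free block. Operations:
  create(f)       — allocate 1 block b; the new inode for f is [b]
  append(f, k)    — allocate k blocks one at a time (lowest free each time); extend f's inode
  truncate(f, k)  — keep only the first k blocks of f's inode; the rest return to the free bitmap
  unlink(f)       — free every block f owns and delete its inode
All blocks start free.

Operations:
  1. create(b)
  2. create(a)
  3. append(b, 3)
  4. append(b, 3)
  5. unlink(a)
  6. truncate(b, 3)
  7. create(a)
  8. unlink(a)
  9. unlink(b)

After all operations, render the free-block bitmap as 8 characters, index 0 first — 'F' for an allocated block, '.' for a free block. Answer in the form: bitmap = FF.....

bitmap = ........

[1] create(b) — b=0 (map F.......)
[2] create(a) — a=1 b=0 (map FF......)
[3] append(b, 3) — a=1 b=0,2,3,4 (map FFFFF...)
[4] append(b, 3) — a=1 b=0,2,3,4,5,6,7 (map FFFFFFFF)
[5] unlink(a) — b=0,2,3,4,5,6,7 (map F.FFFFFF)
[6] truncate(b, 3) — b=0,2,3 (map F.FF....)
[7] create(a) — a=1 b=0,2,3 (map FFFF....)
[8] unlink(a) — b=0,2,3 (map F.FF....)
[9] unlink(b) —  (map ........)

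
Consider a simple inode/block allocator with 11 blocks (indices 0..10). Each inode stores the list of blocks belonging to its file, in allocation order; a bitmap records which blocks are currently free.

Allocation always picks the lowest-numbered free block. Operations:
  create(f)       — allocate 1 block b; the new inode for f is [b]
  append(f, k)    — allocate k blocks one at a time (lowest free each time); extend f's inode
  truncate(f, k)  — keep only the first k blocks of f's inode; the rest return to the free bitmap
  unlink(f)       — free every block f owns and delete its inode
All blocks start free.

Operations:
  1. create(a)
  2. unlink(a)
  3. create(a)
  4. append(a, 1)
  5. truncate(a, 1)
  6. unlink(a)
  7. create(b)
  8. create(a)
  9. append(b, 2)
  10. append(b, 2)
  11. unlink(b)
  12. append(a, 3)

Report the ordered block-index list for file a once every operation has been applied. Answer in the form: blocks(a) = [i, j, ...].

blocks(a) = [1, 0, 2, 3]

[1] create(a) — a=0 (map F..........)
[2] unlink(a) —  (map ...........)
[3] create(a) — a=0 (map F..........)
[4] append(a, 1) — a=0,1 (map FF.........)
[5] truncate(a, 1) — a=0 (map F..........)
[6] unlink(a) —  (map ...........)
[7] create(b) — b=0 (map F..........)
[8] create(a) — a=1 b=0 (map FF.........)
[9] append(b, 2) — a=1 b=0,2,3 (map FFFF.......)
[10] append(b, 2) — a=1 b=0,2,3,4,5 (map FFFFFF.....)
[11] unlink(b) — a=1 (map .F.........)
[12] append(a, 3) — a=1,0,2,3 (map FFFF.......)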